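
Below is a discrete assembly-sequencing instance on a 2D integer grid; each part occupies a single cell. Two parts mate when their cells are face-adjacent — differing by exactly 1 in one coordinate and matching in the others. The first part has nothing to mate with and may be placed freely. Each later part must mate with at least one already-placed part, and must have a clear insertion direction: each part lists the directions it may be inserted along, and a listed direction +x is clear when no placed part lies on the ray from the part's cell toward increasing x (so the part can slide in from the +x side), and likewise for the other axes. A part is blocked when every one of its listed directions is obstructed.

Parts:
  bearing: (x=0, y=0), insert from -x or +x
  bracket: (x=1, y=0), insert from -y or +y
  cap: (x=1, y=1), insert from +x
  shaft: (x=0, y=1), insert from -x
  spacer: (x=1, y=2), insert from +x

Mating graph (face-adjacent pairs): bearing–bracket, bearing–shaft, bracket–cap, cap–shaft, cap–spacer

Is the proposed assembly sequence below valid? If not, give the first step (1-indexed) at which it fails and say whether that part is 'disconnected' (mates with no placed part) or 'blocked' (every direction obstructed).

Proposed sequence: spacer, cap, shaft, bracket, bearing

1. spacer@(1, 2) [+x clear] — {spacer}
2. cap@(1, 1) [+x clear] — {cap, spacer}
3. shaft@(0, 1) [-x clear] — {cap, shaft, spacer}
4. bracket@(1, 0) [-y clear] — {bracket, cap, shaft, spacer}
5. bearing@(0, 0) [-x clear] — {bearing, bracket, cap, shaft, spacer}

Valid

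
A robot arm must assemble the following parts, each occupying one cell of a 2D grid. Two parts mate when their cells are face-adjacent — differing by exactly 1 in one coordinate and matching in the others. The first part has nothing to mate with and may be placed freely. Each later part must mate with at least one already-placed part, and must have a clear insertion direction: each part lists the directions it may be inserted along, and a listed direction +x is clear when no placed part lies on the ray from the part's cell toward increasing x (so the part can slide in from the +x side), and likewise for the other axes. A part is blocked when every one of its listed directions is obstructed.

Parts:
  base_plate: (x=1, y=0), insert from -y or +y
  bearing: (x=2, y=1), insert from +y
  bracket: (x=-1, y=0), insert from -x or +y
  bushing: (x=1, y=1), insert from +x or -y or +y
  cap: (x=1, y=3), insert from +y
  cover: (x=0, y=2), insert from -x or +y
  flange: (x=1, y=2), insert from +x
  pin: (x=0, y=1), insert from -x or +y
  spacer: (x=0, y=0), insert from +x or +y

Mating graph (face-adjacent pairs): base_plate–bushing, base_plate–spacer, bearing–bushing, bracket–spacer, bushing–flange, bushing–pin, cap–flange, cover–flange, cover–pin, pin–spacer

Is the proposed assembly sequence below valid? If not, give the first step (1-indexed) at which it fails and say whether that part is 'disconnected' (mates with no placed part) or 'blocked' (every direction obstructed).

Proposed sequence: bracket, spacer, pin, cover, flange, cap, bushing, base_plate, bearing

Valid

1. bracket@(-1, 0) [-x clear] — {bracket}
2. spacer@(0, 0) [+x clear] — {bracket, spacer}
3. pin@(0, 1) [-x clear] — {bracket, pin, spacer}
4. cover@(0, 2) [-x clear] — {bracket, cover, pin, spacer}
5. flange@(1, 2) [+x clear] — {bracket, cover, flange, pin, spacer}
6. cap@(1, 3) [+y clear] — {bracket, cap, cover, flange, pin, spacer}
7. bushing@(1, 1) [+x clear] — {bracket, bushing, cap, cover, flange, pin, spacer}
8. base_plate@(1, 0) [-y clear] — {base_plate, bracket, bushing, cap, cover, flange, pin, spacer}
9. bearing@(2, 1) [+y clear] — {base_plate, bearing, bracket, bushing, cap, cover, flange, pin, spacer}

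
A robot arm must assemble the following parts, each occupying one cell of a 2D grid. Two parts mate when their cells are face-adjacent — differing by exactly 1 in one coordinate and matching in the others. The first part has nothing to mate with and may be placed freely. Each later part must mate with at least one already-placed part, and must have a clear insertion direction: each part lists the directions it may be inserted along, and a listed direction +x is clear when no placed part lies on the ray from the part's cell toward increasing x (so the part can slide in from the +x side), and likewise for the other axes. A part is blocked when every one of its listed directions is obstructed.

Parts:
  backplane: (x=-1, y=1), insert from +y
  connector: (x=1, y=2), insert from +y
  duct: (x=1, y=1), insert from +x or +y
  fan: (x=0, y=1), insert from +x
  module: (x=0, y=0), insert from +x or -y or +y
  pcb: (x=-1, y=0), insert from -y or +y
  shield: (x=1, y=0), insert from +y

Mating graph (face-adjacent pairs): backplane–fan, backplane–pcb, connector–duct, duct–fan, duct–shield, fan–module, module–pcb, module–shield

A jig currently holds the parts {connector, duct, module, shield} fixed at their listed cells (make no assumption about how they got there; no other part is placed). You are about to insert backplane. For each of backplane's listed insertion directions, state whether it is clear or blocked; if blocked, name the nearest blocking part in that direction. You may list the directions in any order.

+y: ray from backplane(-1, 1) has no placed part ⇒ clear

+y: clear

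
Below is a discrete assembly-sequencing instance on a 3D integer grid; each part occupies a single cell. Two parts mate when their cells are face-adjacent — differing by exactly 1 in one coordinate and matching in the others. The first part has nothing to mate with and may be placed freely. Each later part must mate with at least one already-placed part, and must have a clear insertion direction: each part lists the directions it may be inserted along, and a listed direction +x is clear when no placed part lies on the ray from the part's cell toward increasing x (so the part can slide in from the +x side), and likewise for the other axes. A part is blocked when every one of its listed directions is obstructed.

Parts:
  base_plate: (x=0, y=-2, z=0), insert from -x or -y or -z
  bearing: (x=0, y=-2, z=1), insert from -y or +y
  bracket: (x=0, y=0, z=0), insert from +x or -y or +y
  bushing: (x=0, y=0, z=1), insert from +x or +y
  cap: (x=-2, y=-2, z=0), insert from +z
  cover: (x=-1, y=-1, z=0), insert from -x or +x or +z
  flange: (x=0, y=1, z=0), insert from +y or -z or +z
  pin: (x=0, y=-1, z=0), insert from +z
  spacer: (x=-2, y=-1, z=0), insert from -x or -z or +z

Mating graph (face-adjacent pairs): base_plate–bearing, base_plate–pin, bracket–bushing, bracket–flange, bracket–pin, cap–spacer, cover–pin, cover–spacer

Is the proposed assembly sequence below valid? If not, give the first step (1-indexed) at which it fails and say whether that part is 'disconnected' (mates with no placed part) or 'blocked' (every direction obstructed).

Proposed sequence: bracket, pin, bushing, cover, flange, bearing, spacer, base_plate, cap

1. bracket@(0, 0, 0) [+x clear] — {bracket}
2. pin@(0, -1, 0) [+z clear] — {bracket, pin}
3. bushing@(0, 0, 1) [+x clear] — {bracket, bushing, pin}
4. cover@(-1, -1, 0) [-x clear] — {bracket, bushing, cover, pin}
5. flange@(0, 1, 0) [+y clear] — {bracket, bushing, cover, flange, pin}
6. bearing@(0, -2, 1) — no placed neighbour ⇒ disconnected

Invalid at step 6 (disconnected)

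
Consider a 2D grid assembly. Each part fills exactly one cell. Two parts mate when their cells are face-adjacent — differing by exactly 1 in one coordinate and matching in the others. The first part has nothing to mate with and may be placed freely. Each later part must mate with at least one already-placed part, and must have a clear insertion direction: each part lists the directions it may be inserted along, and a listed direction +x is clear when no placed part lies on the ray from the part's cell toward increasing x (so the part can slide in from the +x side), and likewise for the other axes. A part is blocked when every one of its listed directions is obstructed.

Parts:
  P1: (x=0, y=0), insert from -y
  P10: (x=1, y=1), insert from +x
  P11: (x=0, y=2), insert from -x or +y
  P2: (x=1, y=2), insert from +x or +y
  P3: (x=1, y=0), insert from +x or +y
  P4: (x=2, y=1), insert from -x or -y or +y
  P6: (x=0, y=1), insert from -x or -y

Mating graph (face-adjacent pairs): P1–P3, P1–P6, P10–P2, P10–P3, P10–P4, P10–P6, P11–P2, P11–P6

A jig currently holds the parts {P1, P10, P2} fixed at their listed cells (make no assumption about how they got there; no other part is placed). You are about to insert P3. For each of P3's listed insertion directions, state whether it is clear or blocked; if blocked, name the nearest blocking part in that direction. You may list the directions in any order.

+x: ray from P3(1, 0) has no placed part ⇒ clear
+y: nearest on ray is P10@(1, 1) ⇒ blocked

+x: clear; +y: blocked by P10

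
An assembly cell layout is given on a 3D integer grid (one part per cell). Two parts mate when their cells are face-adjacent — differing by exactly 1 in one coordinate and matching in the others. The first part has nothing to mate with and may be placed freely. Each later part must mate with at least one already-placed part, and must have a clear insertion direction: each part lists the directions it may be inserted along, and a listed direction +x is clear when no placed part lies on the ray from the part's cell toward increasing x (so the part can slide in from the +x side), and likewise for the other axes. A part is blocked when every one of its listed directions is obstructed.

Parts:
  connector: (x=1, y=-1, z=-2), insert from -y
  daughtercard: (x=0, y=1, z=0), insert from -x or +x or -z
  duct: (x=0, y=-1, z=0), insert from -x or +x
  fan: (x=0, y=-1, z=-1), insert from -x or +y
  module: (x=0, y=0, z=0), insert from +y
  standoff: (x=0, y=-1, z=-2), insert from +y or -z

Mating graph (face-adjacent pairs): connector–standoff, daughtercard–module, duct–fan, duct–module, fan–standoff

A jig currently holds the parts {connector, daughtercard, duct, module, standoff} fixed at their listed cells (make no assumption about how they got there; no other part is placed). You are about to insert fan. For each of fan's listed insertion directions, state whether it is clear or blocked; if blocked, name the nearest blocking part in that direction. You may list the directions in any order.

-x: ray from fan(0, -1, -1) has no placed part ⇒ clear
+y: ray from fan(0, -1, -1) has no placed part ⇒ clear

+y: clear; -x: clear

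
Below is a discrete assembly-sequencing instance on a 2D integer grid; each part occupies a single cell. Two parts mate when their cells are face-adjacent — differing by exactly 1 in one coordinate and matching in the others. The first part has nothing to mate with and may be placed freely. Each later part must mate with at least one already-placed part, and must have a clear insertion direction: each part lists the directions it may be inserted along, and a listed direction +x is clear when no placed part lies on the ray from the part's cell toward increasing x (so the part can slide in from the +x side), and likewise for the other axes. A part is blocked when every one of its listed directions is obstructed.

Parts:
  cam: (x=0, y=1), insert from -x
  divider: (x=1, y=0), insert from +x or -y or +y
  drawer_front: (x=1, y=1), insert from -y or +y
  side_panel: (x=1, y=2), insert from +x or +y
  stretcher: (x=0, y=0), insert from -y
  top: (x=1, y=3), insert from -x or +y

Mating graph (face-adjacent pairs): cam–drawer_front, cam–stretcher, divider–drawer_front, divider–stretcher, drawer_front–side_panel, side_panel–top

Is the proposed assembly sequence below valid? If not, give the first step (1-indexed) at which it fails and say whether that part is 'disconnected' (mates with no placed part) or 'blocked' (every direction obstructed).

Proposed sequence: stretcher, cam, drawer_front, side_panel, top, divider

Valid

1. stretcher@(0, 0) [-y clear] — {stretcher}
2. cam@(0, 1) [-x clear] — {cam, stretcher}
3. drawer_front@(1, 1) [-y clear] — {cam, drawer_front, stretcher}
4. side_panel@(1, 2) [+x clear] — {cam, drawer_front, side_panel, stretcher}
5. top@(1, 3) [-x clear] — {cam, drawer_front, side_panel, stretcher, top}
6. divider@(1, 0) [+x clear] — {cam, divider, drawer_front, side_panel, stretcher, top}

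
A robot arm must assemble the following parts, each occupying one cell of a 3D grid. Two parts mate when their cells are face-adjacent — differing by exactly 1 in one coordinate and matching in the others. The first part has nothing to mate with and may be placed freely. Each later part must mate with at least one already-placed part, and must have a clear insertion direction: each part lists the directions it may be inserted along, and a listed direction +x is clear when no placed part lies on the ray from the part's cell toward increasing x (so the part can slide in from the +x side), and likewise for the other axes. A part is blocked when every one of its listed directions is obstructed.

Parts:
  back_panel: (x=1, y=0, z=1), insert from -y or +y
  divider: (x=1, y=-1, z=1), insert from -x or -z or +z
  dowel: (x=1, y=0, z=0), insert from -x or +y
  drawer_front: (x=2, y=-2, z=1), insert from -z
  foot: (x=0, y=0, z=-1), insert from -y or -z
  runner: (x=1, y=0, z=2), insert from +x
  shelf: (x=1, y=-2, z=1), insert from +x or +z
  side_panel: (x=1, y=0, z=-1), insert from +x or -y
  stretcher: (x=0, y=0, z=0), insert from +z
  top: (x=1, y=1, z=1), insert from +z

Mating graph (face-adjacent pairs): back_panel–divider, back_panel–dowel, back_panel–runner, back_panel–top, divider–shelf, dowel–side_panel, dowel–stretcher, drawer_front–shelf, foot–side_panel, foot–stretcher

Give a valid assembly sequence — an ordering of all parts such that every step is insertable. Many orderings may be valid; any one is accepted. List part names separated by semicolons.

1. back_panel@(1, 0, 1) [-y clear] — {back_panel}
2. dowel@(1, 0, 0) [-x clear] — {back_panel, dowel}
3. divider@(1, -1, 1) [-x clear] — {back_panel, divider, dowel}
4. stretcher@(0, 0, 0) [+z clear] — {back_panel, divider, dowel, stretcher}
5. foot@(0, 0, -1) [-y clear] — {back_panel, divider, dowel, foot, stretcher}
6. shelf@(1, -2, 1) [+x clear] — {back_panel, divider, dowel, foot, shelf, stretcher}
7. drawer_front@(2, -2, 1) [-z clear] — {back_panel, divider, dowel, drawer_front, foot, shelf, stretcher}
8. top@(1, 1, 1) [+z clear] — {back_panel, divider, dowel, drawer_front, foot, shelf, stretcher, top}
9. runner@(1, 0, 2) [+x clear] — {back_panel, divider, dowel, drawer_front, foot, runner, shelf, stretcher, top}
10. side_panel@(1, 0, -1) [+x clear] — {back_panel, divider, dowel, drawer_front, foot, runner, shelf, side_panel, stretcher, top}

back_panel; dowel; divider; stretcher; foot; shelf; drawer_front; top; runner; side_panel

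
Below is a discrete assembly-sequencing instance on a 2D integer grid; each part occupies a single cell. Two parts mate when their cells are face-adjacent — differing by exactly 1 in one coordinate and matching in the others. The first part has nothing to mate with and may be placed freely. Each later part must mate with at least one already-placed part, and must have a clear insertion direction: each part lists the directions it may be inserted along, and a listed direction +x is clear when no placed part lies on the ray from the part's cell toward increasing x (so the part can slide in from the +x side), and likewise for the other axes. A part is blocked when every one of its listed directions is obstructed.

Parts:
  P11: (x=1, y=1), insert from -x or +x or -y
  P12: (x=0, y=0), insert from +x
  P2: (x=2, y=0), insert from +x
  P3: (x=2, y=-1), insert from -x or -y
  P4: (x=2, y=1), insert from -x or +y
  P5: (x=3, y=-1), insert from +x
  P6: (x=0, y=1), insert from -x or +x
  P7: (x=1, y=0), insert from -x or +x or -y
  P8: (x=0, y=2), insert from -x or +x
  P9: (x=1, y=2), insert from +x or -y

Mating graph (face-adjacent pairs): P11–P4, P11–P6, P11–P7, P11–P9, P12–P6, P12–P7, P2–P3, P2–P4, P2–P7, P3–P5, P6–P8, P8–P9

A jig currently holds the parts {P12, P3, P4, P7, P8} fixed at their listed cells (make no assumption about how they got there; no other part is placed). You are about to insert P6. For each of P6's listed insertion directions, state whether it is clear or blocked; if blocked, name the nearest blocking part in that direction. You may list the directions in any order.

+x: blocked by P4; -x: clear

-x: ray from P6(0, 1) has no placed part ⇒ clear
+x: nearest on ray is P4@(2, 1) ⇒ blocked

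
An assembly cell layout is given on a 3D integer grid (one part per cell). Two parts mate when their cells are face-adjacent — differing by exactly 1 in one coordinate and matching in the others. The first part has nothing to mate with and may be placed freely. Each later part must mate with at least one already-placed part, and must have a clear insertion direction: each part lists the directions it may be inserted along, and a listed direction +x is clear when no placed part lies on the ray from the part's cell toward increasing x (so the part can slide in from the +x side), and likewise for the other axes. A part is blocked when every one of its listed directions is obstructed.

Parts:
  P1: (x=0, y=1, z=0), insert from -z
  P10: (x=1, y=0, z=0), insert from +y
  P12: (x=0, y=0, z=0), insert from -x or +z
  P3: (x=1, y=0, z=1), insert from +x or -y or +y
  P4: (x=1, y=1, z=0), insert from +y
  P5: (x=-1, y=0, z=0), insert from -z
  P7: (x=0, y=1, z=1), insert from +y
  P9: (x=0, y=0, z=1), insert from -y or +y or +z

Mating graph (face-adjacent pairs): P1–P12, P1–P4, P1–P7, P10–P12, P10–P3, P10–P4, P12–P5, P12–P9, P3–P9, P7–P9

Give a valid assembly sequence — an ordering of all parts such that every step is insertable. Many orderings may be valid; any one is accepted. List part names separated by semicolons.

P3; P10; P4; P1; P7; P9; P12; P5

1. P3@(1, 0, 1) [+x clear] — {P3}
2. P10@(1, 0, 0) [+y clear] — {P10, P3}
3. P4@(1, 1, 0) [+y clear] — {P10, P3, P4}
4. P1@(0, 1, 0) [-z clear] — {P1, P10, P3, P4}
5. P7@(0, 1, 1) [+y clear] — {P1, P10, P3, P4, P7}
6. P9@(0, 0, 1) [-y clear] — {P1, P10, P3, P4, P7, P9}
7. P12@(0, 0, 0) [-x clear] — {P1, P10, P12, P3, P4, P7, P9}
8. P5@(-1, 0, 0) [-z clear] — {P1, P10, P12, P3, P4, P5, P7, P9}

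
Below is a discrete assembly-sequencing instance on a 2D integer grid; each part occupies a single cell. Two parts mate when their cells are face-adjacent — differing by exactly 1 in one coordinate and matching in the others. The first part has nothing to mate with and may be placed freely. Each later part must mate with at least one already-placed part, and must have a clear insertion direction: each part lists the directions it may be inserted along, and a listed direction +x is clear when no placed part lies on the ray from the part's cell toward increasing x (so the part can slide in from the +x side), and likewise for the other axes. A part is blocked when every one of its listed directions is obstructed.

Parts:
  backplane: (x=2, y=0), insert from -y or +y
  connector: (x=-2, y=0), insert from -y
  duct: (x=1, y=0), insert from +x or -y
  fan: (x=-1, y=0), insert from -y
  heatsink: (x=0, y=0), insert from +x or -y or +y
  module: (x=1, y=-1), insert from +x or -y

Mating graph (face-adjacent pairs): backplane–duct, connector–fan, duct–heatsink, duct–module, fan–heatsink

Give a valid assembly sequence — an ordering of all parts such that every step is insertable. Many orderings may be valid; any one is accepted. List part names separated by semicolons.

connector; fan; heatsink; duct; module; backplane

1. connector@(-2, 0) [-y clear] — {connector}
2. fan@(-1, 0) [-y clear] — {connector, fan}
3. heatsink@(0, 0) [+x clear] — {connector, fan, heatsink}
4. duct@(1, 0) [+x clear] — {connector, duct, fan, heatsink}
5. module@(1, -1) [+x clear] — {connector, duct, fan, heatsink, module}
6. backplane@(2, 0) [-y clear] — {backplane, connector, duct, fan, heatsink, module}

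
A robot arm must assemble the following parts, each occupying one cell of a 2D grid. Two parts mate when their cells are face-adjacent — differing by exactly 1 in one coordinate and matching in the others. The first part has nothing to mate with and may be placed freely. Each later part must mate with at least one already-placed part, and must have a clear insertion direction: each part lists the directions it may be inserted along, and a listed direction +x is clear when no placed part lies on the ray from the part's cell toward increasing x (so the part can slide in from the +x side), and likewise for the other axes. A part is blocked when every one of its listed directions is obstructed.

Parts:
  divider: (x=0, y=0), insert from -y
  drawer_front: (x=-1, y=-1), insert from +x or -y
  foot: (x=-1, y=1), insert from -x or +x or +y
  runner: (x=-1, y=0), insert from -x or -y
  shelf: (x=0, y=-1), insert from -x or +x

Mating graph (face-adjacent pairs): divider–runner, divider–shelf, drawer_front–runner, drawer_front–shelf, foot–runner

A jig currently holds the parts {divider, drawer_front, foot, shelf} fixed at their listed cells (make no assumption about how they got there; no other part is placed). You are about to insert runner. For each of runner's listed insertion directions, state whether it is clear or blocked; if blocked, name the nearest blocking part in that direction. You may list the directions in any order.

-x: ray from runner(-1, 0) has no placed part ⇒ clear
-y: nearest on ray is drawer_front@(-1, -1) ⇒ blocked

-x: clear; -y: blocked by drawer_front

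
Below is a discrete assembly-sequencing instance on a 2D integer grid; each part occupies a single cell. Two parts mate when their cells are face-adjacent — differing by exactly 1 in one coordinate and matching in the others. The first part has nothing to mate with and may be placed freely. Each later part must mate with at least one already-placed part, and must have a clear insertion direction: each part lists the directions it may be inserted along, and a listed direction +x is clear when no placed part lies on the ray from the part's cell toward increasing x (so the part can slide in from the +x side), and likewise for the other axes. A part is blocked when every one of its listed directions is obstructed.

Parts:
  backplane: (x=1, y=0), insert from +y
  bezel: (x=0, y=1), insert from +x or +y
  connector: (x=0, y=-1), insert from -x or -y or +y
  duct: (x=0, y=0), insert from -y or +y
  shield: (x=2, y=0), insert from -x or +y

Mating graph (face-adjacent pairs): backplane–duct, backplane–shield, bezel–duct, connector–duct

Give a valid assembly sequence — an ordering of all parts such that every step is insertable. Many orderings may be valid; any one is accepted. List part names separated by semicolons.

bezel; duct; backplane; connector; shield

1. bezel@(0, 1) [+x clear] — {bezel}
2. duct@(0, 0) [-y clear] — {bezel, duct}
3. backplane@(1, 0) [+y clear] — {backplane, bezel, duct}
4. connector@(0, -1) [-x clear] — {backplane, bezel, connector, duct}
5. shield@(2, 0) [+y clear] — {backplane, bezel, connector, duct, shield}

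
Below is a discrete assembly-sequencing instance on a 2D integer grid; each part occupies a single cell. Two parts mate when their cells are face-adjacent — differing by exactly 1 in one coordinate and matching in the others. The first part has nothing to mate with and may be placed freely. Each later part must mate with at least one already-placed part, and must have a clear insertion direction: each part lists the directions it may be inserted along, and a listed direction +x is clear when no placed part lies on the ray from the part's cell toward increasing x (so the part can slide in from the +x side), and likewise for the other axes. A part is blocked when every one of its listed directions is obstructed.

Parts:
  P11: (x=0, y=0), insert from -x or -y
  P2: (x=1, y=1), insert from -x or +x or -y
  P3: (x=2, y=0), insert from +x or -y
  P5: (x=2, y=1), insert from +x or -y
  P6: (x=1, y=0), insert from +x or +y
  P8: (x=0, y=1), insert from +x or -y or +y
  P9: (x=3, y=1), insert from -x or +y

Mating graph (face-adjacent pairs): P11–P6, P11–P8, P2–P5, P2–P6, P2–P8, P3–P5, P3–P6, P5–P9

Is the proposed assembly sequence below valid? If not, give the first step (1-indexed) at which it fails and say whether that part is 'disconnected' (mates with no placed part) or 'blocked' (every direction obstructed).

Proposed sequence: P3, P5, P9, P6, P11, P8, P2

Invalid at step 7 (blocked)

1. P3@(2, 0) [+x clear] — {P3}
2. P5@(2, 1) [+x clear] — {P3, P5}
3. P9@(3, 1) [+y clear] — {P3, P5, P9}
4. P6@(1, 0) [+y clear] — {P3, P5, P6, P9}
5. P11@(0, 0) [-x clear] — {P11, P3, P5, P6, P9}
6. P8@(0, 1) [+y clear] — {P11, P3, P5, P6, P8, P9}
7. P2@(1, 1) — -x/+x/-y all obstructed ⇒ blocked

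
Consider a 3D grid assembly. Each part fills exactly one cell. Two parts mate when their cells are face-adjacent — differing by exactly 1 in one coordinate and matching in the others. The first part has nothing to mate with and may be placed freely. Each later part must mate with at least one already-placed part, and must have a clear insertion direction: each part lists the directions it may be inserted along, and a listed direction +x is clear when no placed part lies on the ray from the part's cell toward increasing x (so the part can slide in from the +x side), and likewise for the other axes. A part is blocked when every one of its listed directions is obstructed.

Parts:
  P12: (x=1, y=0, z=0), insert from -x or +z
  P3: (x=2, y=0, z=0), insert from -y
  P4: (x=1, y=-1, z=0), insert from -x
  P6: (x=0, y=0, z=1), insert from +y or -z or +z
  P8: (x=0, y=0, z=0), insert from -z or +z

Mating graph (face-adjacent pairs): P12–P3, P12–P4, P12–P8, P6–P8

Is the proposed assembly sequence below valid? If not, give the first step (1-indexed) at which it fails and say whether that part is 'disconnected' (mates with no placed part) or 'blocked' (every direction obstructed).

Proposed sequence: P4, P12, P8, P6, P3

Valid

1. P4@(1, -1, 0) [-x clear] — {P4}
2. P12@(1, 0, 0) [-x clear] — {P12, P4}
3. P8@(0, 0, 0) [-z clear] — {P12, P4, P8}
4. P6@(0, 0, 1) [+y clear] — {P12, P4, P6, P8}
5. P3@(2, 0, 0) [-y clear] — {P12, P3, P4, P6, P8}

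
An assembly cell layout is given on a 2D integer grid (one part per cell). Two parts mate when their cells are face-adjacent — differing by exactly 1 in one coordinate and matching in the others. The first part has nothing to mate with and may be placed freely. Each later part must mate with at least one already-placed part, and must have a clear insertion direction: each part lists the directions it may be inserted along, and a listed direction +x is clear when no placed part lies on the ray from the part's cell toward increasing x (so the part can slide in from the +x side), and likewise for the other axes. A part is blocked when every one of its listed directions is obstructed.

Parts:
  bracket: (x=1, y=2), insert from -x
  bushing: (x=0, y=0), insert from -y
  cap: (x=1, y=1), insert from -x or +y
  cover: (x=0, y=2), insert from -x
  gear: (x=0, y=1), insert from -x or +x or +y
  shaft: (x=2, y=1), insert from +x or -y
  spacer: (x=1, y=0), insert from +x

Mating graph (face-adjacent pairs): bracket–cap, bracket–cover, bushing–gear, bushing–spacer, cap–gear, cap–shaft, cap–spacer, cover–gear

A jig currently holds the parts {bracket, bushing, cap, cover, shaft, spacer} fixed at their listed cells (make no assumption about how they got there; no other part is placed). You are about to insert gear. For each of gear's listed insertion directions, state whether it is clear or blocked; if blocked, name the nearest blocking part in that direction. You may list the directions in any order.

-x: ray from gear(0, 1) has no placed part ⇒ clear
+x: nearest on ray is cap@(1, 1) ⇒ blocked
+y: nearest on ray is cover@(0, 2) ⇒ blocked

+x: blocked by cap; +y: blocked by cover; -x: clear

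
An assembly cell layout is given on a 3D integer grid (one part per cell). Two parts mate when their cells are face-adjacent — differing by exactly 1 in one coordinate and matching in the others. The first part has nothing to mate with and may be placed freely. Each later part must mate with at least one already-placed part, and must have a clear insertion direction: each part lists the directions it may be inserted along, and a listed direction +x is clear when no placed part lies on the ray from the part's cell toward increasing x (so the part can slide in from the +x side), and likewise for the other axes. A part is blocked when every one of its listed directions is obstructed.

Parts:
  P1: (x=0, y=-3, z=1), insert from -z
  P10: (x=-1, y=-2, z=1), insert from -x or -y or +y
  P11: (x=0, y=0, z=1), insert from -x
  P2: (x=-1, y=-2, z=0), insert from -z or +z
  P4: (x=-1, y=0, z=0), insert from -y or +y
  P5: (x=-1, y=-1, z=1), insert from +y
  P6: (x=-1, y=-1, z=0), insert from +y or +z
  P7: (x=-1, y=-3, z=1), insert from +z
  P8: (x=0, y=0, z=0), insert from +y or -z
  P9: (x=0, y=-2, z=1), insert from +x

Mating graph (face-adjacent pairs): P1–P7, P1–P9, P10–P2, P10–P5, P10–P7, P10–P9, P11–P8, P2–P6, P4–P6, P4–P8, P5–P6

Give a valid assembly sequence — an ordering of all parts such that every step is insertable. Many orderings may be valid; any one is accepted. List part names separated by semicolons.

1. P11@(0, 0, 1) [-x clear] — {P11}
2. P8@(0, 0, 0) [+y clear] — {P11, P8}
3. P4@(-1, 0, 0) [-y clear] — {P11, P4, P8}
4. P6@(-1, -1, 0) [+z clear] — {P11, P4, P6, P8}
5. P2@(-1, -2, 0) [-z clear] — {P11, P2, P4, P6, P8}
6. P5@(-1, -1, 1) [+y clear] — {P11, P2, P4, P5, P6, P8}
7. P10@(-1, -2, 1) [-x clear] — {P10, P11, P2, P4, P5, P6, P8}
8. P7@(-1, -3, 1) [+z clear] — {P10, P11, P2, P4, P5, P6, P7, P8}
9. P1@(0, -3, 1) [-z clear] — {P1, P10, P11, P2, P4, P5, P6, P7, P8}
10. P9@(0, -2, 1) [+x clear] — {P1, P10, P11, P2, P4, P5, P6, P7, P8, P9}

P11; P8; P4; P6; P2; P5; P10; P7; P1; P9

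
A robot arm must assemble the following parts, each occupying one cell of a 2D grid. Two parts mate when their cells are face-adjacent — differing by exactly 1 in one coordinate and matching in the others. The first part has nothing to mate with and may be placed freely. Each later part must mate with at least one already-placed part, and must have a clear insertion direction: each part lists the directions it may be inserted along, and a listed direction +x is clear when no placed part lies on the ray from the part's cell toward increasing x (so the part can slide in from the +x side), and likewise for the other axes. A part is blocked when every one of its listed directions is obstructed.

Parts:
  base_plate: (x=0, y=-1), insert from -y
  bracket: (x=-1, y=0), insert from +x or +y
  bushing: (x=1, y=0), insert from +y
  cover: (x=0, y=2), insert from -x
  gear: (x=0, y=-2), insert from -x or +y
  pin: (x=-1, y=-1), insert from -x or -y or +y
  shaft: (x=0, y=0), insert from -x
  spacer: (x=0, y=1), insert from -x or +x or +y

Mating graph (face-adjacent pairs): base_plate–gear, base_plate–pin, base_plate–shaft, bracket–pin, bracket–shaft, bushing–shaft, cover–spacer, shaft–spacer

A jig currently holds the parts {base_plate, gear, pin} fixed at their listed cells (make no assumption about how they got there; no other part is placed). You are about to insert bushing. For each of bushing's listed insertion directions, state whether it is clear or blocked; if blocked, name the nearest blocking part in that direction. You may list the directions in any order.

+y: ray from bushing(1, 0) has no placed part ⇒ clear

+y: clear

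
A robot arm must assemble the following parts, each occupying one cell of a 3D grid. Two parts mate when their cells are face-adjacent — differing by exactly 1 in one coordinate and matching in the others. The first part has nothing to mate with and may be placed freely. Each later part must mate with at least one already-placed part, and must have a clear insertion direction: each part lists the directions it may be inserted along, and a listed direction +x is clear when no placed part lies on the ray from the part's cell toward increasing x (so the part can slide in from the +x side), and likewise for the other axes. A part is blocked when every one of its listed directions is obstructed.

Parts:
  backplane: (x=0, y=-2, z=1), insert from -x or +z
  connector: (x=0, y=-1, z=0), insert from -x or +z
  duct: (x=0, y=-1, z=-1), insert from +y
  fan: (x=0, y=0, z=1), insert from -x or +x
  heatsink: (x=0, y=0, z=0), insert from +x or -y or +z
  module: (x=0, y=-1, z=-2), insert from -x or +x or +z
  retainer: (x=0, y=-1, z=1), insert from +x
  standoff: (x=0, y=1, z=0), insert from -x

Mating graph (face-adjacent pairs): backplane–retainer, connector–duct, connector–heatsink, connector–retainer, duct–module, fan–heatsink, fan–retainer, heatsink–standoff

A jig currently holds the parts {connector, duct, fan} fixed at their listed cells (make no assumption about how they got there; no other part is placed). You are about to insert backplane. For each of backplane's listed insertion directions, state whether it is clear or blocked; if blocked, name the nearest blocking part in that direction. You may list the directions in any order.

+z: clear; -x: clear

-x: ray from backplane(0, -2, 1) has no placed part ⇒ clear
+z: ray from backplane(0, -2, 1) has no placed part ⇒ clear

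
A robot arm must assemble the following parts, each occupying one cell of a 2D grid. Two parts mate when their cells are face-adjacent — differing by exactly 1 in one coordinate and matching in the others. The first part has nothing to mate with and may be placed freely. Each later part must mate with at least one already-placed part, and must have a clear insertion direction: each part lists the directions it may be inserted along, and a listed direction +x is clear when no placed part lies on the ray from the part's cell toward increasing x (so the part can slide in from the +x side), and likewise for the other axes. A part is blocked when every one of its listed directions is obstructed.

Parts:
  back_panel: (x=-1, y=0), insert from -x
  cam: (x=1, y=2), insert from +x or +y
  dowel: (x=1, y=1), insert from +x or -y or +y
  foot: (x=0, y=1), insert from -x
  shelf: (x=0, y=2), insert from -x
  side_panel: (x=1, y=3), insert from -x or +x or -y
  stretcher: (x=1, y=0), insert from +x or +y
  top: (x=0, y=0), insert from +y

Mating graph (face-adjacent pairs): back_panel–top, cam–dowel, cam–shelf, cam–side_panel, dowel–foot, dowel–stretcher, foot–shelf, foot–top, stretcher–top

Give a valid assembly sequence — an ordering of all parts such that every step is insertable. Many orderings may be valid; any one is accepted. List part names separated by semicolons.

cam; side_panel; dowel; stretcher; top; shelf; foot; back_panel

1. cam@(1, 2) [+x clear] — {cam}
2. side_panel@(1, 3) [-x clear] — {cam, side_panel}
3. dowel@(1, 1) [+x clear] — {cam, dowel, side_panel}
4. stretcher@(1, 0) [+x clear] — {cam, dowel, side_panel, stretcher}
5. top@(0, 0) [+y clear] — {cam, dowel, side_panel, stretcher, top}
6. shelf@(0, 2) [-x clear] — {cam, dowel, shelf, side_panel, stretcher, top}
7. foot@(0, 1) [-x clear] — {cam, dowel, foot, shelf, side_panel, stretcher, top}
8. back_panel@(-1, 0) [-x clear] — {back_panel, cam, dowel, foot, shelf, side_panel, stretcher, top}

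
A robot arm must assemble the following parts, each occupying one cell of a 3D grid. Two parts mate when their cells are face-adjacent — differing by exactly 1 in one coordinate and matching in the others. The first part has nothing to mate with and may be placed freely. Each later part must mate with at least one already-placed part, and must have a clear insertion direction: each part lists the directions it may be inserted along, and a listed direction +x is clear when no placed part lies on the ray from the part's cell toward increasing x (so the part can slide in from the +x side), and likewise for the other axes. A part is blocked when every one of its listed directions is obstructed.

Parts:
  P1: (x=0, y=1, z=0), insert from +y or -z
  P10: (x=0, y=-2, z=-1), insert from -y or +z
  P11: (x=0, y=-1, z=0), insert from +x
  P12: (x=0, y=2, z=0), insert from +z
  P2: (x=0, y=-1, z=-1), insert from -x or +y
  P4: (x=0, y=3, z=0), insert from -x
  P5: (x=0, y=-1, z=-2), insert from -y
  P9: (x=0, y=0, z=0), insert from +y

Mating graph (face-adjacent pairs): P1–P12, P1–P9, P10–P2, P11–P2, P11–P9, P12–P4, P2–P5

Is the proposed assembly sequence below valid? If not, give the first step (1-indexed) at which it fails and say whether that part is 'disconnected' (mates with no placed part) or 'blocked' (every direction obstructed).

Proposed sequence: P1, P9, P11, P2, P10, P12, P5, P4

1. P1@(0, 1, 0) [+y clear] — {P1}
2. P9@(0, 0, 0) — +y all obstructed ⇒ blocked

Invalid at step 2 (blocked)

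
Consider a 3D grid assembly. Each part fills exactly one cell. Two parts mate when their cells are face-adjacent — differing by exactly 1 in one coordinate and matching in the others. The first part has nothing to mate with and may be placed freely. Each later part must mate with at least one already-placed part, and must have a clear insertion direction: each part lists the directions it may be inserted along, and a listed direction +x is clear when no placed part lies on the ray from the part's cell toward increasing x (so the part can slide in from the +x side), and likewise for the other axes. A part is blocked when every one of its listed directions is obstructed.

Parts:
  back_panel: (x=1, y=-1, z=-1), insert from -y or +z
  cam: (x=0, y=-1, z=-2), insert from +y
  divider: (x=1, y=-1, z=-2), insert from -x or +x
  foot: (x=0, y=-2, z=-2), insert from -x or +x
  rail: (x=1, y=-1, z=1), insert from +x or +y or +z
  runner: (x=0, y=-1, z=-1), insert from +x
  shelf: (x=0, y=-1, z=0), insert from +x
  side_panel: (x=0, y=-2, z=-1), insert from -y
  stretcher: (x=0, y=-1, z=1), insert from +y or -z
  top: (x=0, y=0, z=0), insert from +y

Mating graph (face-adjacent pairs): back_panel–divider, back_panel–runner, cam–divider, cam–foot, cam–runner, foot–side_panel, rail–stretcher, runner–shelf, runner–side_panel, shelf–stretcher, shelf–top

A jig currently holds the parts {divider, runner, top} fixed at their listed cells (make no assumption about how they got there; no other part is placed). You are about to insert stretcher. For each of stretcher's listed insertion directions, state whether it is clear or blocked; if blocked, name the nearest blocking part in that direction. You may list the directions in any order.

+y: ray from stretcher(0, -1, 1) has no placed part ⇒ clear
-z: nearest on ray is runner@(0, -1, -1) ⇒ blocked

+y: clear; -z: blocked by runner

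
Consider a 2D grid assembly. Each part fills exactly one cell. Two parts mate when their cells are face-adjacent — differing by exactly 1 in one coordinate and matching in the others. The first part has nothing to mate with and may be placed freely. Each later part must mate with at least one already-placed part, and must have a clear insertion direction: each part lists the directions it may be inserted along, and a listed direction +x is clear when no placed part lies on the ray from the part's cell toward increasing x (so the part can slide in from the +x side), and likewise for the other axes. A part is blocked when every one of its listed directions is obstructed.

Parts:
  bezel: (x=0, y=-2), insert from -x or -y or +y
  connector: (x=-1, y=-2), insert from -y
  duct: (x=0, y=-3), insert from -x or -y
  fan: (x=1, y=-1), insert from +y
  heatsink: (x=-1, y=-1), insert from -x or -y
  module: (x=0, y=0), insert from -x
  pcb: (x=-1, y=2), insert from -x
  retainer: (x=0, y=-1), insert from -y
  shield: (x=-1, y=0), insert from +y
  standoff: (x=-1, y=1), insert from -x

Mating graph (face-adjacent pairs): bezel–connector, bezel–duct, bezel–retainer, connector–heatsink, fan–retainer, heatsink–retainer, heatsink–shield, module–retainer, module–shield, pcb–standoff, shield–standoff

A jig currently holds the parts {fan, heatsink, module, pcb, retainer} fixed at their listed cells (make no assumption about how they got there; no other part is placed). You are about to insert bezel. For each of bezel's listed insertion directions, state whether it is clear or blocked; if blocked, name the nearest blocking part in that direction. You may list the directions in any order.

-x: ray from bezel(0, -2) has no placed part ⇒ clear
-y: ray from bezel(0, -2) has no placed part ⇒ clear
+y: nearest on ray is retainer@(0, -1) ⇒ blocked

+y: blocked by retainer; -x: clear; -y: clear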